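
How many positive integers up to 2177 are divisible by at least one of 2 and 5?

Multiples of 2: 1088. Multiples of 5: 435. Of both (lcm=10): 217.
By inclusion-exclusion: 1088 + 435 - 217.

Final answer: 1306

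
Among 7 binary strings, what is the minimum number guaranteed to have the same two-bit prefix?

There are 4 possible values for two-bit prefix. With 7 binary strings and 4 categories, by pigeonhole: ceiling(7/4).

Final answer: 2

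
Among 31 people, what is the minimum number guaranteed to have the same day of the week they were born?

There are 7 possible values for day of the week they were born. With 31 people and 7 categories, by pigeonhole: ceiling(31/7).

Final answer: 5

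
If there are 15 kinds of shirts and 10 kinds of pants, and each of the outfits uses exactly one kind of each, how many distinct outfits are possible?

By the multiplication principle: 15 x 10.

Final answer: 150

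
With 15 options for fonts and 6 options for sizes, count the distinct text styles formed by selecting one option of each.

By the multiplication principle: 15 x 6.

Final answer: 90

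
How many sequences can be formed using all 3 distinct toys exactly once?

The number of ways to arrange 3 distinct objects is 3!.

Final answer: 3! = 6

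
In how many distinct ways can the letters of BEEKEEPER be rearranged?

Letters (B:1, E:5, K:1, P:1, R:1). Total letters: 9.
Permutations = 9!/(5!).

Final answer: 3024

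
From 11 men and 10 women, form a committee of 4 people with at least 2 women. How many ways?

Sum over valid woman counts:
C(10,2)C(11,2) = 2475
C(10,3)C(11,1) = 1320
C(10,4)C(11,0) = 210
Total: 2475 + 1320 + 210.

Final answer: 4005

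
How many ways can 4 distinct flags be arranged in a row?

The number of ways to arrange 4 distinct objects is 4!.

Final answer: 4! = 24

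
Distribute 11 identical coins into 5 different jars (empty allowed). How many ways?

Stars and bars: C(n+k-1, k-1) = C(15,4).

Final answer: C(15,4) = 1365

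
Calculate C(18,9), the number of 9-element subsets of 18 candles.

C(18,9) = 18!/(9! x 9!).

Final answer: \binom{18}{9} = 48620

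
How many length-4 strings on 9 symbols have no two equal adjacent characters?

Let g(n) count such strings. g(1) = 9, and each valid string of length n-1 extends in 8 ways (any symbol but the last), so g(n) = 8 g(n-1).
Total: g(4) = 9 x 8^3.

Final answer: 9 x 8^{3} = 4608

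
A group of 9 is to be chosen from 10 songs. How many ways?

C(10,9) = 10!/(9! x 1!).

Final answer: \binom{10}{9} = 10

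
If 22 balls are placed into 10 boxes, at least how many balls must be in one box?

By the pigeonhole principle: ceiling(22/10).

Final answer: 3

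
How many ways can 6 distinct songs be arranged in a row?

The number of ways to arrange 6 distinct objects is 6!.

Final answer: 6! = 720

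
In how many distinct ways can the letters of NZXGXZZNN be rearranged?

Letters (G:1, N:3, X:2, Z:3). Total letters: 9.
Permutations = 9!/(3! x 3! x 2!).

Final answer: 5040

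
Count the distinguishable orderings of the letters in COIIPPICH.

Letters (C:2, H:1, I:3, O:1, P:2). Total letters: 9.
Permutations = 9!/(3! x 2! x 2!).

Final answer: 15120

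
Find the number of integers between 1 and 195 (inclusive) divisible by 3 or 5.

Multiples of 3: 65. Multiples of 5: 39. Of both (lcm=15): 13.
By inclusion-exclusion: 65 + 39 - 13.

Final answer: 91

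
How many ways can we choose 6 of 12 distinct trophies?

C(12,6) = 12!/(6! x 6!).

Final answer: \binom{12}{6} = 924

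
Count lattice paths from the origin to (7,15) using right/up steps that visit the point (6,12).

Paths (0,0)->(6,12): C(18,12) = 18564.
Paths (6,12)->(7,15): C(4,3) = 4.
By multiplication principle: 18564 x 4.

Final answer: 74256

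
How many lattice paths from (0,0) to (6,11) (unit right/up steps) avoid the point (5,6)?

Total paths to (6,11): C(17,11) = 12376.
Paths through (5,6): C(11,6) x C(6,5) = 2772.
Avoiding (5,6): 12376 - 2772.

Final answer: 9604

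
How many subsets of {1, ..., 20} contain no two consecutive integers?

Condition on whether n belongs to the subset: if not, any valid subset of {1, ..., n-1} works (a(n-1)); if so, n-1 is excluded and the rest is a valid subset of {1, ..., n-2} (a(n-2)). Hence a(n) = a(n-1) + a(n-2), a(1)=2, a(2)=3.
Computing successive values: a(1)=2, a(2)=3, a(3)=5, a(4)=8, a(5)=13, a(6)=21, a(7)=34, a(8)=55, a(9)=89, a(10)=144, a(11)=233, a(12)=377, a(13)=610, a(14)=987, a(15)=1597, a(16)=2584, a(17)=4181, a(18)=6765, a(19)=10946, a(20)=17711.

Final answer: 17711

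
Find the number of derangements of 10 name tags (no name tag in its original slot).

D(n) = (n-1)(D(n-1) + D(n-2)), D(0)=1, D(1)=0.
D(2) = 1 x (0 + 1) = 1
D(3) = 2 x (1 + 0) = 2
D(4) = 3 x (2 + 1) = 9
D(5) = 4 x (9 + 2) = 44
D(6) = 5 x (44 + 9) = 265
D(7) = 6 x (265 + 44) = 1854
D(8) = 7 x (1854 + 265) = 14833
D(9) = 8 x (14833 + 1854) = 133496
D(10) = 9 x (D(9) + D(8)) = 9 x (133496 + 14833)

Final answer: D(10) = 1334961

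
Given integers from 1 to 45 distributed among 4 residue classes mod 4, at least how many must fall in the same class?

By pigeonhole with 45 objects and 4 categories: ceiling(45/4).

Final answer: 12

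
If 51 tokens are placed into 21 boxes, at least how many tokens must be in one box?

By the pigeonhole principle: ceiling(51/21).

Final answer: 3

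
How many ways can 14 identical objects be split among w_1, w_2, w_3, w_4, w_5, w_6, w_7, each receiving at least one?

Substitute w'_i = w_i - 1 (so w'_i >= 0). Then sum w'_i = 14 - 7 = 7.
Stars and bars: C(7+7-1, 7-1) = C(13,6).

Final answer: C(13,6) = 1716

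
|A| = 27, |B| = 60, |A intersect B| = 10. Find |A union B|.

|A union B| = |A| + |B| - |A intersect B| = 27 + 60 - 10.

Final answer: 77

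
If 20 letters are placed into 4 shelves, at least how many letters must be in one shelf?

By the pigeonhole principle: ceiling(20/4).

Final answer: 5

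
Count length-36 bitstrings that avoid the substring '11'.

A valid string ends in 0 (append to any length-(n-1) valid string) or in 01 (append to any length-(n-2) valid string), so a(n) = a(n-1) + a(n-2) with a(1)=2, a(2)=3.
Building up term by term: a(1)=2, a(2)=3, a(3)=5, a(4)=8, a(5)=13, a(6)=21, a(7)=34, a(8)=55, a(9)=89, a(10)=144, a(11)=233, a(12)=377, a(13)=610, a(14)=987, a(15)=1597, a(16)=2584, a(17)=4181, a(18)=6765, a(19)=10946, a(20)=17711, a(21)=28657, a(22)=46368, a(23)=75025, a(24)=121393, a(25)=196418, a(26)=317811, a(27)=514229, a(28)=832040, a(29)=1346269, a(30)=2178309, a(31)=3524578, a(32)=5702887, a(33)=9227465, a(34)=14930352, a(35)=24157817, a(36)=39088169.

Final answer: 39088169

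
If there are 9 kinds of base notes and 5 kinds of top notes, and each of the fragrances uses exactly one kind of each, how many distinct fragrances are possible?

By the multiplication principle: 9 x 5.

Final answer: 45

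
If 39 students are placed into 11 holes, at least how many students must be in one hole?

By the pigeonhole principle: ceiling(39/11).

Final answer: 4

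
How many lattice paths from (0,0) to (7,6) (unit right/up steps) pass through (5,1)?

Paths (0,0)->(5,1): C(6,1) = 6.
Paths (5,1)->(7,6): C(7,5) = 21.
By multiplication principle: 6 x 21.

Final answer: 126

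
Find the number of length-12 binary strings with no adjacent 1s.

Classify by the final bit: ...0 gives a(n-1) strings, ...01 gives a(n-2) strings. Thus a(n) = a(n-1) + a(n-2) with a(1)=2, a(2)=3.
Building up term by term: a(1)=2, a(2)=3, a(3)=5, a(4)=8, a(5)=13, a(6)=21, a(7)=34, a(8)=55, a(9)=89, a(10)=144, a(11)=233, a(12)=377.

Final answer: 377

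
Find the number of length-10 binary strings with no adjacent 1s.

Let a(n) count valid strings. If the last bit is 0 the prefix is any valid string of length n-1; if it is 1 the string must end in 01 with a valid prefix of length n-2. So a(n) = a(n-1) + a(n-2), a(1)=2, a(2)=3.
Iterating the recurrence: a(1)=2, a(2)=3, a(3)=5, a(4)=8, a(5)=13, a(6)=21, a(7)=34, a(8)=55, a(9)=89, a(10)=144.

Final answer: 144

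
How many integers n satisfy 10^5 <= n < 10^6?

First digit: 9 choices (1-9). Each of the remaining 5 digits: 10 choices.
Total: 9 x 10^5.

Final answer: 900000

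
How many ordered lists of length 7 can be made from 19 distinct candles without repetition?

P(19,7) = 19!/(19-7)! = 19!/12!.

Final answer: P(19,7) = 253955520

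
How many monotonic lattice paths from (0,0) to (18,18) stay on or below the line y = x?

Total monotonic paths to (18,18): C(36,18) = 9075135300.
Paths that cross above y=x (reflection bijection): C(36,19) = 8597496600.
Valid Dyck paths: 9075135300 - 8597496600.
(This is the Catalan number C_{18}.)

Final answer: C_{18} = 477638700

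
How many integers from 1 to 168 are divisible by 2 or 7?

Multiples of 2: 84. Multiples of 7: 24. Of both (lcm=14): 12.
By inclusion-exclusion: 84 + 24 - 12.

Final answer: 96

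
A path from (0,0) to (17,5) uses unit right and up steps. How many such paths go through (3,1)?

Paths (0,0)->(3,1): C(4,1) = 4.
Paths (3,1)->(17,5): C(18,4) = 3060.
By multiplication principle: 4 x 3060.

Final answer: 12240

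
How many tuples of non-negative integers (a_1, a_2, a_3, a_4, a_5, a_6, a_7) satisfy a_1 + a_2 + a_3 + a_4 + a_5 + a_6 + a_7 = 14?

Stars and bars with 14 stars and 6 bars:
C(14+7-1, 7-1) = C(20,6).

Final answer: C(20,6) = 38760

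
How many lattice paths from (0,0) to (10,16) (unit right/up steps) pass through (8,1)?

Paths (0,0)->(8,1): C(9,1) = 9.
Paths (8,1)->(10,16): C(17,15) = 136.
By multiplication principle: 9 x 136.

Final answer: 1224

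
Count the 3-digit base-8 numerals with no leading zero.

In base 8, the leading digit has 7 choices (1..7); each of the remaining 2 digits has 8 choices.
Total: 7 x 8^2.

Final answer: 448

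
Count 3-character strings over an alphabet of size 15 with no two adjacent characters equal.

Let g(n) count such strings. g(1) = 15, and each valid string of length n-1 extends in 14 ways (any symbol but the last), so g(n) = 14 g(n-1).
Total: g(3) = 15 x 14^2.

Final answer: 15 x 14^{2} = 2940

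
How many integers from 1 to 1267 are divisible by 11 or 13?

Multiples of 11: 115. Multiples of 13: 97. Of both (lcm=143): 8.
By inclusion-exclusion: 115 + 97 - 8.

Final answer: 204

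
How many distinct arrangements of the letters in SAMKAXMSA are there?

Letters (A:3, K:1, M:2, S:2, X:1). Total letters: 9.
Permutations = 9!/(3! x 2! x 2!).

Final answer: 15120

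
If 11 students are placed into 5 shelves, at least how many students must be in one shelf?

By the pigeonhole principle: ceiling(11/5).

Final answer: 3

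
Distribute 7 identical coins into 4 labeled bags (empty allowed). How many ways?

Stars and bars: C(n+k-1, k-1) = C(10,3).

Final answer: C(10,3) = 120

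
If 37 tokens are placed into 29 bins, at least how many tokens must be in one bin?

By the pigeonhole principle: ceiling(37/29).

Final answer: 2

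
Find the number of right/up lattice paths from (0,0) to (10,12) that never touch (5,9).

Total paths to (10,12): C(22,12) = 646646.
Paths through (5,9): C(14,9) x C(8,3) = 112112.
Avoiding (5,9): 646646 - 112112.

Final answer: 534534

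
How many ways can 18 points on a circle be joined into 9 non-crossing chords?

This is counted by the nth Catalan number C_n. Here n = 18/2 = 9.
C_n = C(2n,n)/(n+1), so C_{9} = C(18,9)/10 = 48620/10.

Final answer: C_{9} = 4862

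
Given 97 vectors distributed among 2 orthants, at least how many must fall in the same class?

By pigeonhole with 97 objects and 2 categories: ceiling(97/2).

Final answer: 49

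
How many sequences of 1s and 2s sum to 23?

Condition on the final move: it is a 1-step (f(n-1) ways to get there) or a 2-step (f(n-2) ways), so f(n) = f(n-1) + f(n-2), with f(1)=1, f(2)=2.
Building up term by term: f(1)=1, f(2)=2, f(3)=3, f(4)=5, f(5)=8, f(6)=13, f(7)=21, f(8)=34, f(9)=55, f(10)=89, f(11)=144, f(12)=233, f(13)=377, f(14)=610, f(15)=987, f(16)=1597, f(17)=2584, f(18)=4181, f(19)=6765, f(20)=10946, f(21)=17711, f(22)=28657, f(23)=46368.

Final answer: 46368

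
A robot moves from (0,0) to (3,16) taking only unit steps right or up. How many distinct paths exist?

Each path has 3 right steps and 16 up steps in some order (19 steps total).
Choose which 16 of the 19 steps are up: C(19,16).

Final answer: C(19,16) = 969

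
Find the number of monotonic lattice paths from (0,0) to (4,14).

Each path has 4 right steps and 14 up steps in some order (18 steps total).
Choose which 14 of the 18 steps are up: C(18,14).

Final answer: C(18,14) = 3060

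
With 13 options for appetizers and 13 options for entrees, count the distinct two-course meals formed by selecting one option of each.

By the multiplication principle: 13 x 13.

Final answer: 169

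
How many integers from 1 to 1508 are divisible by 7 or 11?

Multiples of 7: 215. Multiples of 11: 137. Of both (lcm=77): 19.
By inclusion-exclusion: 215 + 137 - 19.

Final answer: 333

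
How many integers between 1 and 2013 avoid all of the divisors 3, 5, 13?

|div by 3|=671, |div by 5|=402, |div by 13|=154.
|div by 3&5|=134, |div by 3&13|=51, |div by 5&13|=30, |div by all|=10.
By inclusion-exclusion, divisible by at least one: 671+402+154-134-51-30+10 = 1022.
Not divisible by any: 2013 - 1022.

Final answer: 991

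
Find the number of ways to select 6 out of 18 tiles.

C(18,6) = 18!/(6! x 12!).

Final answer: \binom{18}{6} = 18564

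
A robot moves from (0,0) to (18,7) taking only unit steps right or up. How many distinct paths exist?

Each path has 18 right steps and 7 up steps in some order (25 steps total).
Choose which 7 of the 25 steps are up: C(25,7).

Final answer: C(25,7) = 480700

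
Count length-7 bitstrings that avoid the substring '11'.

Let a(n) count valid strings. If the last bit is 0 the prefix is any valid string of length n-1; if it is 1 the string must end in 01 with a valid prefix of length n-2. So a(n) = a(n-1) + a(n-2), a(1)=2, a(2)=3.
Building up term by term: a(1)=2, a(2)=3, a(3)=5, a(4)=8, a(5)=13, a(6)=21, a(7)=34.

Final answer: 34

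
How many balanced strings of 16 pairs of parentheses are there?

The structures are counted by the Catalan number C_n. Here n = 16 (pairs).
C_n = C(2n,n) - C(2n,n+1), so C_{16} = C(32,16) - C(32,17) = 601080390 - 565722720.

Final answer: C_{16} = 35357670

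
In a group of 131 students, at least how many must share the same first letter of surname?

There are 26 possible values for first letter of surname. With 131 students and 26 categories, by pigeonhole: ceiling(131/26).

Final answer: 6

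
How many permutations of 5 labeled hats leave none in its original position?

D(n) = (n-1)(D(n-1) + D(n-2)), D(0)=1, D(1)=0.
D(2) = 1 x (0 + 1) = 1
D(3) = 2 x (1 + 0) = 2
D(4) = 3 x (2 + 1) = 9
D(5) = 4 x (D(4) + D(3)) = 4 x (9 + 2)

Final answer: D(5) = 44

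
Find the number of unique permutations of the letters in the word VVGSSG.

Letters (G:2, S:2, V:2). Total letters: 6.
Permutations = 6!/(2! x 2! x 2!).

Final answer: 90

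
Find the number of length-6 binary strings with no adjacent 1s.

Classify by the final bit: ...0 gives a(n-1) strings, ...01 gives a(n-2) strings. Thus a(n) = a(n-1) + a(n-2) with a(1)=2, a(2)=3.
Computing successive values: a(1)=2, a(2)=3, a(3)=5, a(4)=8, a(5)=13, a(6)=21.

Final answer: 21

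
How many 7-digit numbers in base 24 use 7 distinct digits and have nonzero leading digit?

First digit: 23 (nonzero). Second: 23 (not first). Third: 22, etc.
Total: 23 x 23 x 22 x 21 x 20 x 19 x 18.

Final answer: 1671682320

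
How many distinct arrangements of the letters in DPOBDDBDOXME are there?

Letters (B:2, D:4, E:1, M:1, O:2, P:1, X:1). Total letters: 12.
Permutations = 12!/(4! x 2! x 2!).

Final answer: 4989600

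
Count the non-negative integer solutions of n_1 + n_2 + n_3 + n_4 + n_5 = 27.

Stars and bars with 27 stars and 4 bars:
C(27+5-1, 5-1) = C(31,4).

Final answer: C(31,4) = 31465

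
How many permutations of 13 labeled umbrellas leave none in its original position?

Use the recurrence D(n) = (n-1)(D(n-1) + D(n-2)) with D(0)=1, D(1)=0.
D(2) = 1 x (0 + 1) = 1
D(3) = 2 x (1 + 0) = 2
D(4) = 3 x (2 + 1) = 9
D(5) = 4 x (9 + 2) = 44
D(6) = 5 x (44 + 9) = 265
D(7) = 6 x (265 + 44) = 1854
D(8) = 7 x (1854 + 265) = 14833
D(9) = 8 x (14833 + 1854) = 133496
D(10) = 9 x (133496 + 14833) = 1334961
D(11) = 10 x (1334961 + 133496) = 14684570
D(12) = 11 x (14684570 + 1334961) = 176214841
D(13) = 12 x (D(12) + D(11)) = 12 x (176214841 + 14684570)

Final answer: D(13) = 2290792932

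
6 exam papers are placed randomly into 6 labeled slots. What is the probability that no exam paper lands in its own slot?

D(n) = (n-1)(D(n-1) + D(n-2)), D(0)=1, D(1)=0.
Building up: D(2)=1, D(3)=2, D(4)=9, D(5)=44, D(6)=265.
Total arrangements: 6! = 720.
Probability = D(6)/6! = 53/144.

Final answer: D(6)/6! = 265/720 = 0.368056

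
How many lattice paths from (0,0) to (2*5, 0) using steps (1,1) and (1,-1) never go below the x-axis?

Total monotonic paths to (5,5): C(10,5) = 252.
Paths that cross above y=x (reflection bijection): C(10,6) = 210.
Valid Dyck paths: 252 - 210.
(Equivalently, C_{5} = C(10,5)/6 = 252/6.)

Final answer: C_{5} = 42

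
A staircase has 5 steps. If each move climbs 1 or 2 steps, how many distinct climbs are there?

Let f(n) be the number of climbs. Removing the last move (1 or 2 steps) gives f(n) = f(n-1) + f(n-2); base cases f(1)=1, f(2)=2.
Computing successive values: f(1)=1, f(2)=2, f(3)=3, f(4)=5, f(5)=8.

Final answer: 8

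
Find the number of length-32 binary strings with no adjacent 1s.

Classify by the final bit: ...0 gives a(n-1) strings, ...01 gives a(n-2) strings. Thus a(n) = a(n-1) + a(n-2) with a(1)=2, a(2)=3.
Computing successive values: a(1)=2, a(2)=3, a(3)=5, a(4)=8, a(5)=13, a(6)=21, a(7)=34, a(8)=55, a(9)=89, a(10)=144, a(11)=233, a(12)=377, a(13)=610, a(14)=987, a(15)=1597, a(16)=2584, a(17)=4181, a(18)=6765, a(19)=10946, a(20)=17711, a(21)=28657, a(22)=46368, a(23)=75025, a(24)=121393, a(25)=196418, a(26)=317811, a(27)=514229, a(28)=832040, a(29)=1346269, a(30)=2178309, a(31)=3524578, a(32)=5702887.

Final answer: 5702887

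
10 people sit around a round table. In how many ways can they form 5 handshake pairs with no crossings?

The structures are counted by the Catalan number C_n. Here n = 10/2 = 5.
C_n = (2n)!/(n!(n+1)!), so C_{5} = 10!/(5! x 6!) = C(10,5)/6 = 252/6.

Final answer: C_{5} = 42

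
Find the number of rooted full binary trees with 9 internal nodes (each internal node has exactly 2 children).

The structures are counted by the Catalan number C_n. Here n = 9.
Using C_0 = 1 and C_(k+1) = C_k x 2(2k+1)/(k+2), build up term by term: C_1=1, C_2=2, C_3=5, C_4=14, C_5=42, C_6=132, C_7=429, C_8=1430, C_9=4862.

Final answer: C_{9} = 4862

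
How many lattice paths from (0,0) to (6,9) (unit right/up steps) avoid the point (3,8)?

Total paths to (6,9): C(15,9) = 5005.
Paths through (3,8): C(11,8) x C(4,1) = 660.
Avoiding (3,8): 5005 - 660.

Final answer: 4345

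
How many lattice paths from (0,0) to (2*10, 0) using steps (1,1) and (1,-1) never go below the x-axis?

Total monotonic paths to (10,10): C(20,10) = 184756.
A path is bad iff it touches y = x + 1; reflecting its initial segment maps bad paths bijectively onto all paths to (9,11), of which there are C(20,11) = 167960.
Valid Dyck paths: 184756 - 167960.
(This is the Catalan number C_{10}.)

Final answer: C_{10} = 16796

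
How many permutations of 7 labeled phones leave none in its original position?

Use the recurrence D(n) = (n-1)(D(n-1) + D(n-2)) with D(0)=1, D(1)=0.
D(2) = 1 x (0 + 1) = 1
D(3) = 2 x (1 + 0) = 2
D(4) = 3 x (2 + 1) = 9
D(5) = 4 x (9 + 2) = 44
D(6) = 5 x (44 + 9) = 265
D(7) = 6 x (D(6) + D(5)) = 6 x (265 + 44)

Final answer: D(7) = 1854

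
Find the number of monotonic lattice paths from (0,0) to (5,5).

Each path has 5 right steps and 5 up steps in some order (10 steps total).
Choose which 5 of the 10 steps are up: C(10,5).

Final answer: C(10,5) = 252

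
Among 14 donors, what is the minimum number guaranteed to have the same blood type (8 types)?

There are 8 possible values for blood type (8 types). With 14 donors and 8 categories, by pigeonhole: ceiling(14/8).

Final answer: 2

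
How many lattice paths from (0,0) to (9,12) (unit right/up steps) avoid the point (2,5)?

Total paths to (9,12): C(21,12) = 293930.
Paths through (2,5): C(7,5) x C(14,7) = 72072.
Avoiding (2,5): 293930 - 72072.

Final answer: 221858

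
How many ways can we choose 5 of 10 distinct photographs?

C(10,5) = 10!/(5! x (10-5)!).

Final answer: C(10,5) = 252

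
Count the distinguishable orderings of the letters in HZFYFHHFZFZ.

Letters (F:4, H:3, Y:1, Z:3). Total letters: 11.
Permutations = 11!/(4! x 3! x 3!).

Final answer: 46200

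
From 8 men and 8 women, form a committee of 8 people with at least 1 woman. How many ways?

Sum over valid woman counts:
C(8,1)C(8,7) = 64
C(8,2)C(8,6) = 784
C(8,3)C(8,5) = 3136
C(8,4)C(8,4) = 4900
C(8,5)C(8,3) = 3136
C(8,6)C(8,2) = 784
C(8,7)C(8,1) = 64
C(8,8)C(8,0) = 1
Total: 64 + 784 + 3136 + 4900 + 3136 + 784 + 64 + 1.

Final answer: 12869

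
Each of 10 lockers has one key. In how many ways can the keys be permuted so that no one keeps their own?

Use the recurrence D(n) = (n-1)(D(n-1) + D(n-2)) with D(0)=1, D(1)=0.
D(2) = 1 x (0 + 1) = 1
D(3) = 2 x (1 + 0) = 2
D(4) = 3 x (2 + 1) = 9
D(5) = 4 x (9 + 2) = 44
D(6) = 5 x (44 + 9) = 265
D(7) = 6 x (265 + 44) = 1854
D(8) = 7 x (1854 + 265) = 14833
D(9) = 8 x (14833 + 1854) = 133496
D(10) = 9 x (D(9) + D(8)) = 9 x (133496 + 14833)

Final answer: D(10) = 1334961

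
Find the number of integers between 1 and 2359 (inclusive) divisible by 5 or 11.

Multiples of 5: 471. Multiples of 11: 214. Of both (lcm=55): 42.
By inclusion-exclusion: 471 + 214 - 42.

Final answer: 643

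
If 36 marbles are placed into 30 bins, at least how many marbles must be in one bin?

By the pigeonhole principle: ceiling(36/30).

Final answer: 2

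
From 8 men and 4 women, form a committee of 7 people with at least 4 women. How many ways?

Sum over valid woman counts:
C(4,4)C(8,3).

Final answer: 56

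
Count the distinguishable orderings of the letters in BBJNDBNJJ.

Letters (B:3, D:1, J:3, N:2). Total letters: 9.
Permutations = 9!/(3! x 3! x 2!).

Final answer: 5040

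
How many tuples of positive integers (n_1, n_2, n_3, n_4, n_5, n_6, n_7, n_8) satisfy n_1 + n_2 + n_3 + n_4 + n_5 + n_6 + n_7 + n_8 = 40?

Substitute n'_i = n_i - 1 (so n'_i >= 0). Then sum n'_i = 40 - 8 = 32.
Stars and bars: C(32+8-1, 8-1) = C(39,7).

Final answer: C(39,7) = 15380937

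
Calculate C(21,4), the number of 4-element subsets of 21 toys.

C(21,4) = 21!/(4! x (21-4)!).

Final answer: C(21,4) = 5985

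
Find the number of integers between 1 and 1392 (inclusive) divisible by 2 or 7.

Multiples of 2: 696. Multiples of 7: 198. Of both (lcm=14): 99.
By inclusion-exclusion: 696 + 198 - 99.

Final answer: 795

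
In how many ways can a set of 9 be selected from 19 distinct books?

C(19,9) = 19!/(9! x 10!).

Final answer: \binom{19}{9} = 92378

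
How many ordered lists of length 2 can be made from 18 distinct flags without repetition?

P(18,2) = 18!/(18-2)! = 18!/16!.

Final answer: P(18,2) = 306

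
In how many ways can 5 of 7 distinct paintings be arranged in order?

P(7,5) = 7!/(7-5)! = 7!/2!.

Final answer: P(7,5) = 2520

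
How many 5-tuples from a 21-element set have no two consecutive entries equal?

Let g(n) count such strings. g(1) = 21, and each valid string of length n-1 extends in 20 ways (any symbol but the last), so g(n) = 20 g(n-1).
Total: g(5) = 21 x 20^4.

Final answer: 21 x 20^{4} = 3360000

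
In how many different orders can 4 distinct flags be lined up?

The number of ways to arrange 4 distinct objects is 4!.

Final answer: 4! = 24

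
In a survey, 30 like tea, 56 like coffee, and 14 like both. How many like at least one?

|A union B| = |A| + |B| - |A intersect B| = 30 + 56 - 14.

Final answer: 72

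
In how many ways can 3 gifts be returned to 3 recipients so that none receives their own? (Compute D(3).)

Derangements satisfy D(n) = (n-1)(D(n-1) + D(n-2)), starting from D(0)=1, D(1)=0.
D(2) = 1 x (0 + 1) = 1
D(3) = 2 x (D(2) + D(1)) = 2 x (1 + 0)

Final answer: D(3) = 2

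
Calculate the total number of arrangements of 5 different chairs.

The number of ways to arrange 5 distinct objects is 5!.

Final answer: 5! = 120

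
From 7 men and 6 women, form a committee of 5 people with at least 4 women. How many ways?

Sum over valid woman counts:
C(6,4)C(7,1) = 105
C(6,5)C(7,0) = 6
Total: 105 + 6.

Final answer: 111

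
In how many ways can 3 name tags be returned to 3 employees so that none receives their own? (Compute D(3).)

Use the recurrence D(n) = (n-1)(D(n-1) + D(n-2)) with D(0)=1, D(1)=0.
D(2) = 1 x (0 + 1) = 1
D(3) = 2 x (D(2) + D(1)) = 2 x (1 + 0)

Final answer: D(3) = 2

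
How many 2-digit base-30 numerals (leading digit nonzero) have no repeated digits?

The leading digit has 29 choices (anything but zero); the next has 29 (anything but the first), then 28, and so on, one fewer each time.
Total: 29 x 29.

Final answer: 841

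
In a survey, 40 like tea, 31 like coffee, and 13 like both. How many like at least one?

|A union B| = |A| + |B| - |A intersect B| = 40 + 31 - 13.

Final answer: 58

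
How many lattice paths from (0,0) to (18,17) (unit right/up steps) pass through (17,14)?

Paths (0,0)->(17,14): C(31,14) = 265182525.
Paths (17,14)->(18,17): C(4,3) = 4.
By multiplication principle: 265182525 x 4.

Final answer: 1060730100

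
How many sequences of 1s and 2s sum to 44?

Let f(n) count the ways. The last step is size 1 or 2, so f(n) = f(n-1) + f(n-2) with f(1)=1, f(2)=2.
Building up term by term: f(1)=1, f(2)=2, f(3)=3, f(4)=5, f(5)=8, f(6)=13, f(7)=21, f(8)=34, f(9)=55, f(10)=89, f(11)=144, f(12)=233, f(13)=377, f(14)=610, f(15)=987, f(16)=1597, f(17)=2584, f(18)=4181, f(19)=6765, f(20)=10946, f(21)=17711, f(22)=28657, f(23)=46368, f(24)=75025, f(25)=121393, f(26)=196418, f(27)=317811, f(28)=514229, f(29)=832040, f(30)=1346269, f(31)=2178309, f(32)=3524578, f(33)=5702887, f(34)=9227465, f(35)=14930352, f(36)=24157817, f(37)=39088169, f(38)=63245986, f(39)=102334155, f(40)=165580141, f(41)=267914296, f(42)=433494437, f(43)=701408733, f(44)=1134903170.

Final answer: 1134903170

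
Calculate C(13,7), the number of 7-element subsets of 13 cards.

C(13,7) = 13!/(7! x (13-7)!).

Final answer: C(13,7) = 1716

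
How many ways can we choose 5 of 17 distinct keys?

C(17,5) = 17!/(5! x (17-5)!).

Final answer: C(17,5) = 6188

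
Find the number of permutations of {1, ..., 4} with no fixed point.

Derangements satisfy D(n) = (n-1)(D(n-1) + D(n-2)), starting from D(0)=1, D(1)=0.
D(2) = 1 x (0 + 1) = 1
D(3) = 2 x (1 + 0) = 2
D(4) = 3 x (D(3) + D(2)) = 3 x (2 + 1)

Final answer: D(4) = 9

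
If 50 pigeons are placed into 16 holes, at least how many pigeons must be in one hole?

By the pigeonhole principle: ceiling(50/16).

Final answer: 4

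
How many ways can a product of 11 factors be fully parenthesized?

This is a standard Catalan-number count: the answer is C_n. Here n = 11 - 1 = 10.
C_n = C(2n,n) - C(2n,n+1), so C_{10} = C(20,10) - C(20,11) = 184756 - 167960.

Final answer: C_{10} = 16796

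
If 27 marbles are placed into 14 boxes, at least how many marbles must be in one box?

By the pigeonhole principle: ceiling(27/14).

Final answer: 2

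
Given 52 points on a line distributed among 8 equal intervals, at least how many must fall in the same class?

By pigeonhole with 52 objects and 8 categories: ceiling(52/8).

Final answer: 7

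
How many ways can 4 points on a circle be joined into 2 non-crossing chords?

This is a standard Catalan-number count: the answer is C_n. Here n = 4/2 = 2.
C_n = C(2n,n)/(n+1), so C_{2} = C(4,2)/3 = 6/3.

Final answer: C_{2} = 2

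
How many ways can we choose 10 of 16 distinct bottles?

C(16,10) = 16!/(10! x 6!).

Final answer: \binom{16}{10} = 8008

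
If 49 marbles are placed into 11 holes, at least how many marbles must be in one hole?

By the pigeonhole principle: ceiling(49/11).

Final answer: 5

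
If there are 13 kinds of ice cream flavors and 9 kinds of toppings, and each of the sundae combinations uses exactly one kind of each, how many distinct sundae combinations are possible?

By the multiplication principle: 13 x 9.

Final answer: 117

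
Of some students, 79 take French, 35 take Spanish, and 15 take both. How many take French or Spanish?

|A union B| = |A| + |B| - |A intersect B| = 79 + 35 - 15.

Final answer: 99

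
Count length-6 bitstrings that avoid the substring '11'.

Classify by the final bit: ...0 gives a(n-1) strings, ...01 gives a(n-2) strings. Thus a(n) = a(n-1) + a(n-2) with a(1)=2, a(2)=3.
Building up term by term: a(1)=2, a(2)=3, a(3)=5, a(4)=8, a(5)=13, a(6)=21.

Final answer: 21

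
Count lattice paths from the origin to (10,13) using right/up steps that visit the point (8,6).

Paths (0,0)->(8,6): C(14,6) = 3003.
Paths (8,6)->(10,13): C(9,7) = 36.
By multiplication principle: 3003 x 36.

Final answer: 108108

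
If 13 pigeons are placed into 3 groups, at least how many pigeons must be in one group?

By the pigeonhole principle: ceiling(13/3).

Final answer: 5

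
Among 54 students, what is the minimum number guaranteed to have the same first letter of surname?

There are 26 possible values for first letter of surname. With 54 students and 26 categories, by pigeonhole: ceiling(54/26).

Final answer: 3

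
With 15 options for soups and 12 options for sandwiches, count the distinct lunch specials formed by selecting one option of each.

By the multiplication principle: 15 x 12.

Final answer: 180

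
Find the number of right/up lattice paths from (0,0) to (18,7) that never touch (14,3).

Total paths to (18,7): C(25,7) = 480700.
Paths through (14,3): C(17,3) x C(8,4) = 47600.
Avoiding (14,3): 480700 - 47600.

Final answer: 433100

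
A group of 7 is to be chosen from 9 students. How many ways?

C(9,7) = 9!/(7! x (9-7)!).

Final answer: C(9,7) = 36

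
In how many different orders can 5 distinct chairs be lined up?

The number of ways to arrange 5 distinct objects is 5!.

Final answer: 5! = 120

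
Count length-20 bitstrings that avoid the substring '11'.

Let a(n) count valid strings. If the last bit is 0 the prefix is any valid string of length n-1; if it is 1 the string must end in 01 with a valid prefix of length n-2. So a(n) = a(n-1) + a(n-2), a(1)=2, a(2)=3.
Building up term by term: a(1)=2, a(2)=3, a(3)=5, a(4)=8, a(5)=13, a(6)=21, a(7)=34, a(8)=55, a(9)=89, a(10)=144, a(11)=233, a(12)=377, a(13)=610, a(14)=987, a(15)=1597, a(16)=2584, a(17)=4181, a(18)=6765, a(19)=10946, a(20)=17711.

Final answer: 17711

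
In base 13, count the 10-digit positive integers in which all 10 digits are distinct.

First digit: 12 (nonzero). Second: 12 (not first). Third: 11, etc.
Total: 12 x 12 x 11 x 10 x 9 x 8 x 7 x 6 x 5 x 4.

Final answer: 958003200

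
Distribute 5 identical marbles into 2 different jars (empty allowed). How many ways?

Stars and bars: C(n+k-1, k-1) = C(6,1).

Final answer: C(6,1) = 6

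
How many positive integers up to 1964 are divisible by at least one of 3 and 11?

Multiples of 3: 654. Multiples of 11: 178. Of both (lcm=33): 59.
By inclusion-exclusion: 654 + 178 - 59.

Final answer: 773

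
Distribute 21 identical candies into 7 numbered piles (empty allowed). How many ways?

Stars and bars: C(n+k-1, k-1) = C(27,6).

Final answer: C(27,6) = 296010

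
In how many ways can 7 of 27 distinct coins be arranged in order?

P(27,7) = 27!/(27-7)! = 27!/20!.

Final answer: P(27,7) = 4475671200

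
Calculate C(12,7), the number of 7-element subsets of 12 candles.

C(12,7) = 12!/(7! x (12-7)!).

Final answer: C(12,7) = 792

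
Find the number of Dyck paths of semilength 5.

Total monotonic paths to (5,5): C(10,5) = 252.
Reflecting each bad path at its first crossing gives a bijection with paths to (4,6): C(10,6) = 210.
Valid Dyck paths: 252 - 210.
(Check: C(10,5) - C(10,6) = C(10,5)/6, the Catalan number C_{5}.)

Final answer: C_{5} = 42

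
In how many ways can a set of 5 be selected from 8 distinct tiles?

C(8,5) = 8!/(5! x 3!).

Final answer: \binom{8}{5} = 56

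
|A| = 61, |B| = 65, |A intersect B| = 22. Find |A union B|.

|A union B| = |A| + |B| - |A intersect B| = 61 + 65 - 22.

Final answer: 104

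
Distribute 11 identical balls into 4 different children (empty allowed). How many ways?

Stars and bars: C(n+k-1, k-1) = C(14,3).

Final answer: C(14,3) = 364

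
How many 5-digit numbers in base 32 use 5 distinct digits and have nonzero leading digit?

First digit: 31 (nonzero). Second: 31 (not first). Third: 30, etc.
Total: 31 x 31 x 30 x 29 x 28.

Final answer: 23409960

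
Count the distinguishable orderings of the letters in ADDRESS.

Letters (A:1, D:2, E:1, R:1, S:2). Total letters: 7.
Permutations = 7!/(2! x 2!).

Final answer: 1260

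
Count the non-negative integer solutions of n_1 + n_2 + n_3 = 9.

Stars and bars with 9 stars and 2 bars:
C(9+3-1, 3-1) = C(11,2).

Final answer: C(11,2) = 55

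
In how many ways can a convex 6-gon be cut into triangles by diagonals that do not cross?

This is counted by the nth Catalan number C_n. Here n = 6 - 2 = 4.
C_n = C(2n,n) - C(2n,n+1), so C_{4} = C(8,4) - C(8,5) = 70 - 56.

Final answer: C_{4} = 14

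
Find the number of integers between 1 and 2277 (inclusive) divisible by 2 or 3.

Multiples of 2: 1138. Multiples of 3: 759. Of both (lcm=6): 379.
By inclusion-exclusion: 1138 + 759 - 379.

Final answer: 1518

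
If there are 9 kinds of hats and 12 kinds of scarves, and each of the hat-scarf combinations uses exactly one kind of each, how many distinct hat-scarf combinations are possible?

By the multiplication principle: 9 x 12.

Final answer: 108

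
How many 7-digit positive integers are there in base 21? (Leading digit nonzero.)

These are the integers in [21^6, 21^7), so the count is 21^7 - 21^6 = 20 x 21^6.

Final answer: 1715322420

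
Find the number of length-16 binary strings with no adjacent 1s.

Classify by the final bit: ...0 gives a(n-1) strings, ...01 gives a(n-2) strings. Thus a(n) = a(n-1) + a(n-2) with a(1)=2, a(2)=3.
Iterating the recurrence: a(1)=2, a(2)=3, a(3)=5, a(4)=8, a(5)=13, a(6)=21, a(7)=34, a(8)=55, a(9)=89, a(10)=144, a(11)=233, a(12)=377, a(13)=610, a(14)=987, a(15)=1597, a(16)=2584.

Final answer: 2584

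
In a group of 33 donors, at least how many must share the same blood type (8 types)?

There are 8 possible values for blood type (8 types). With 33 donors and 8 categories, by pigeonhole: ceiling(33/8).

Final answer: 5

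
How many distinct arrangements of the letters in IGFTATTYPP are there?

Letters (A:1, F:1, G:1, I:1, P:2, T:3, Y:1). Total letters: 10.
Permutations = 10!/(3! x 2!).

Final answer: 302400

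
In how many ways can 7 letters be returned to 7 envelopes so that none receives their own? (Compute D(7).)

Derangements satisfy D(n) = (n-1)(D(n-1) + D(n-2)), starting from D(0)=1, D(1)=0.
D(2) = 1 x (0 + 1) = 1
D(3) = 2 x (1 + 0) = 2
D(4) = 3 x (2 + 1) = 9
D(5) = 4 x (9 + 2) = 44
D(6) = 5 x (44 + 9) = 265
D(7) = 6 x (D(6) + D(5)) = 6 x (265 + 44)

Final answer: D(7) = 1854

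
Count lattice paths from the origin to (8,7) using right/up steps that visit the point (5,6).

Paths (0,0)->(5,6): C(11,6) = 462.
Paths (5,6)->(8,7): C(4,1) = 4.
By multiplication principle: 462 x 4.

Final answer: 1848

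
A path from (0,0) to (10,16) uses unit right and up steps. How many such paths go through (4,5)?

Paths (0,0)->(4,5): C(9,5) = 126.
Paths (4,5)->(10,16): C(17,11) = 12376.
By multiplication principle: 126 x 12376.

Final answer: 1559376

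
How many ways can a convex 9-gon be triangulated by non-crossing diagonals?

The structures are counted by the Catalan number C_n. Here n = 9 - 2 = 7.
Using C_0 = 1 and C_(k+1) = C_k x 2(2k+1)/(k+2), build up term by term: C_1=1, C_2=2, C_3=5, C_4=14, C_5=42, C_6=132, C_7=429.

Final answer: C_{7} = 429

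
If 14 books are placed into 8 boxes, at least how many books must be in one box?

By the pigeonhole principle: ceiling(14/8).

Final answer: 2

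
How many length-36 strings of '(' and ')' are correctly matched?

This is counted by the nth Catalan number C_n. Here n = 18 (pairs).
C_n = C(2n,n)/(n+1), so C_{18} = C(36,18)/19 = 9075135300/19.

Final answer: C_{18} = 477638700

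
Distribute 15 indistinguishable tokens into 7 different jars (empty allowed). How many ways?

Stars and bars: C(n+k-1, k-1) = C(21,6).

Final answer: C(21,6) = 54264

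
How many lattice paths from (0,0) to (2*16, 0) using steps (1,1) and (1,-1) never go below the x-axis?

Total monotonic paths to (16,16): C(32,16) = 601080390.
Paths that cross above y=x (reflection bijection): C(32,17) = 565722720.
Valid Dyck paths: 601080390 - 565722720.
(This is the Catalan number C_{16}.)

Final answer: C_{16} = 35357670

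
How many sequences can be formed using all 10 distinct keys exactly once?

The number of ways to arrange 10 distinct objects is 10!.

Final answer: 10! = 3628800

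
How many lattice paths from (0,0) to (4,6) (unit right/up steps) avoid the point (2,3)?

Total paths to (4,6): C(10,6) = 210.
Paths through (2,3): C(5,3) x C(5,3) = 100.
Avoiding (2,3): 210 - 100.

Final answer: 110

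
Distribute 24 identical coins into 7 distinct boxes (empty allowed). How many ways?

Stars and bars: C(n+k-1, k-1) = C(30,6).

Final answer: C(30,6) = 593775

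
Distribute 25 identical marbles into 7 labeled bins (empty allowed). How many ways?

Stars and bars: C(n+k-1, k-1) = C(31,6).

Final answer: C(31,6) = 736281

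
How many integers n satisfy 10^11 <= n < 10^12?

The leading digit cannot be 0 (9 options); the other 11 digits can be anything (10 options each).
Total: 9 x 10^11.

Final answer: 900000000000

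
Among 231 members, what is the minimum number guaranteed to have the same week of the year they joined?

There are 52 possible values for week of the year they joined. With 231 members and 52 categories, by pigeonhole: ceiling(231/52).

Final answer: 5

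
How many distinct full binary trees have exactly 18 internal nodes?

This is a standard Catalan-number count: the answer is C_n. Here n = 18.
C_n = C(2n,n) - C(2n,n+1), so C_{18} = C(36,18) - C(36,19) = 9075135300 - 8597496600.

Final answer: C_{18} = 477638700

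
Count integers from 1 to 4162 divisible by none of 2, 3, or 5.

|div by 2|=2081, |div by 3|=1387, |div by 5|=832.
|div by 2&3|=693, |div by 2&5|=416, |div by 3&5|=277, |div by all|=138.
By inclusion-exclusion, divisible by at least one: 2081+1387+832-693-416-277+138 = 3052.
Not divisible by any: 4162 - 3052.

Final answer: 1110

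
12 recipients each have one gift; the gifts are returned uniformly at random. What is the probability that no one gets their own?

Use the recurrence D(n) = (n-1)(D(n-1) + D(n-2)) with D(0)=1, D(1)=0.
Building up: D(2)=1, D(3)=2, D(4)=9, D(5)=44, D(6)=265, D(7)=1854, D(8)=14833, D(9)=133496, D(10)=1334961, D(11)=14684570, D(12)=176214841.
Total arrangements: 12! = 479001600.
Probability = D(12)/12! = 16019531/43545600.

Final answer: D(12)/12! = 176214841/479001600 = 0.367879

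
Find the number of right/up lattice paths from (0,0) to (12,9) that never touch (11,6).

Total paths to (12,9): C(21,9) = 293930.
Paths through (11,6): C(17,6) x C(4,3) = 49504.
Avoiding (11,6): 293930 - 49504.

Final answer: 244426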